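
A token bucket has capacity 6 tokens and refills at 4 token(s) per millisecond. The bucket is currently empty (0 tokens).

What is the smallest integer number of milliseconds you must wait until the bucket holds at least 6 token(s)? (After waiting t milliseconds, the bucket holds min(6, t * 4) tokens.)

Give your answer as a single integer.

Answer: 2

Derivation:
Need t * 4 >= 6, so t >= 6/4.
Smallest integer t = ceil(6/4) = 2.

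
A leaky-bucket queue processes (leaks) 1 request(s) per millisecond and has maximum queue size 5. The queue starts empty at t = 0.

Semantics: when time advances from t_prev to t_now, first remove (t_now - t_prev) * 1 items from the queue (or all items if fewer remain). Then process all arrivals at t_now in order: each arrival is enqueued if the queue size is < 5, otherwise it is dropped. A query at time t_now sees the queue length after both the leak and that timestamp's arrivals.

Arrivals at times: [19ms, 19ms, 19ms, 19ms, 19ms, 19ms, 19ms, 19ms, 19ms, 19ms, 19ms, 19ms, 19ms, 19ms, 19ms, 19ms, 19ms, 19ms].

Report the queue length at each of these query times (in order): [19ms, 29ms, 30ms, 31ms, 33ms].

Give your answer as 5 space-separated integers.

Queue lengths at query times:
  query t=19ms: backlog = 5
  query t=29ms: backlog = 0
  query t=30ms: backlog = 0
  query t=31ms: backlog = 0
  query t=33ms: backlog = 0

Answer: 5 0 0 0 0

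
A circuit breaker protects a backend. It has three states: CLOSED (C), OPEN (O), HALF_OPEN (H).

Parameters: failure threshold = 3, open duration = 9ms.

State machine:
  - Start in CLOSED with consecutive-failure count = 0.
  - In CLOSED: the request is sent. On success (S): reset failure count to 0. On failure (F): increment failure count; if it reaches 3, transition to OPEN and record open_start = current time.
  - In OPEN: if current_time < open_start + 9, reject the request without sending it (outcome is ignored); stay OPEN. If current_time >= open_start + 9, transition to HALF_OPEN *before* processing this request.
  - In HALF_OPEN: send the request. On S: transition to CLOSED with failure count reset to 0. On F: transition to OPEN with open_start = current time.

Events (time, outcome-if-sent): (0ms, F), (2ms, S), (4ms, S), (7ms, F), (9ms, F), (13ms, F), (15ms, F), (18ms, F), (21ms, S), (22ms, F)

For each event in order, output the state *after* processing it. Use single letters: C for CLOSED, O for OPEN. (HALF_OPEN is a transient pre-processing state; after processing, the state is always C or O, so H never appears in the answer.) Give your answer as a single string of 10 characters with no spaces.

Answer: CCCCCOOOOO

Derivation:
State after each event:
  event#1 t=0ms outcome=F: state=CLOSED
  event#2 t=2ms outcome=S: state=CLOSED
  event#3 t=4ms outcome=S: state=CLOSED
  event#4 t=7ms outcome=F: state=CLOSED
  event#5 t=9ms outcome=F: state=CLOSED
  event#6 t=13ms outcome=F: state=OPEN
  event#7 t=15ms outcome=F: state=OPEN
  event#8 t=18ms outcome=F: state=OPEN
  event#9 t=21ms outcome=S: state=OPEN
  event#10 t=22ms outcome=F: state=OPEN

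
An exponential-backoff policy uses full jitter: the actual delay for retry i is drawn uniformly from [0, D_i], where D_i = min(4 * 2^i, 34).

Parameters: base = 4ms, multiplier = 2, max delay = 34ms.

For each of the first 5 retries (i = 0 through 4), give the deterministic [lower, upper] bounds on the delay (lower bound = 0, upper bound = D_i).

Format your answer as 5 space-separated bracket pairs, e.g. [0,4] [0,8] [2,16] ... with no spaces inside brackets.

Answer: [0,4] [0,8] [0,16] [0,32] [0,34]

Derivation:
Computing bounds per retry:
  i=0: D_i=min(4*2^0,34)=4, bounds=[0,4]
  i=1: D_i=min(4*2^1,34)=8, bounds=[0,8]
  i=2: D_i=min(4*2^2,34)=16, bounds=[0,16]
  i=3: D_i=min(4*2^3,34)=32, bounds=[0,32]
  i=4: D_i=min(4*2^4,34)=34, bounds=[0,34]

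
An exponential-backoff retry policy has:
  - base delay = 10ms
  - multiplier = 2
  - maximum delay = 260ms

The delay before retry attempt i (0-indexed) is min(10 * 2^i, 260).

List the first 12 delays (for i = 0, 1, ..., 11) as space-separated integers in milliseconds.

Computing each delay:
  i=0: min(10*2^0, 260) = 10
  i=1: min(10*2^1, 260) = 20
  i=2: min(10*2^2, 260) = 40
  i=3: min(10*2^3, 260) = 80
  i=4: min(10*2^4, 260) = 160
  i=5: min(10*2^5, 260) = 260
  i=6: min(10*2^6, 260) = 260
  i=7: min(10*2^7, 260) = 260
  i=8: min(10*2^8, 260) = 260
  i=9: min(10*2^9, 260) = 260
  i=10: min(10*2^10, 260) = 260
  i=11: min(10*2^11, 260) = 260

Answer: 10 20 40 80 160 260 260 260 260 260 260 260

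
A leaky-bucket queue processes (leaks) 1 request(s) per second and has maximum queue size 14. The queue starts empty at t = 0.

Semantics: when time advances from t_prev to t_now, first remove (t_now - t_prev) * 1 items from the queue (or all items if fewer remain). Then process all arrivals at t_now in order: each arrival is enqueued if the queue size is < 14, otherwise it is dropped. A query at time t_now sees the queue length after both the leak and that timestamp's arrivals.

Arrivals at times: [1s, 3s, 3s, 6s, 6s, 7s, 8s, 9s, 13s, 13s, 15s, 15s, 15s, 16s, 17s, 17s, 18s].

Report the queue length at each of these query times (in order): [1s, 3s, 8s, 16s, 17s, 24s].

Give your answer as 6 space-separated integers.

Queue lengths at query times:
  query t=1s: backlog = 1
  query t=3s: backlog = 2
  query t=8s: backlog = 2
  query t=16s: backlog = 3
  query t=17s: backlog = 4
  query t=24s: backlog = 0

Answer: 1 2 2 3 4 0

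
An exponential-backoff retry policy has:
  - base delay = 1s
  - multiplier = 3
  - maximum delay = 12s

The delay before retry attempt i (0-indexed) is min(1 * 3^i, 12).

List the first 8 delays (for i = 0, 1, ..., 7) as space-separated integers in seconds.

Answer: 1 3 9 12 12 12 12 12

Derivation:
Computing each delay:
  i=0: min(1*3^0, 12) = 1
  i=1: min(1*3^1, 12) = 3
  i=2: min(1*3^2, 12) = 9
  i=3: min(1*3^3, 12) = 12
  i=4: min(1*3^4, 12) = 12
  i=5: min(1*3^5, 12) = 12
  i=6: min(1*3^6, 12) = 12
  i=7: min(1*3^7, 12) = 12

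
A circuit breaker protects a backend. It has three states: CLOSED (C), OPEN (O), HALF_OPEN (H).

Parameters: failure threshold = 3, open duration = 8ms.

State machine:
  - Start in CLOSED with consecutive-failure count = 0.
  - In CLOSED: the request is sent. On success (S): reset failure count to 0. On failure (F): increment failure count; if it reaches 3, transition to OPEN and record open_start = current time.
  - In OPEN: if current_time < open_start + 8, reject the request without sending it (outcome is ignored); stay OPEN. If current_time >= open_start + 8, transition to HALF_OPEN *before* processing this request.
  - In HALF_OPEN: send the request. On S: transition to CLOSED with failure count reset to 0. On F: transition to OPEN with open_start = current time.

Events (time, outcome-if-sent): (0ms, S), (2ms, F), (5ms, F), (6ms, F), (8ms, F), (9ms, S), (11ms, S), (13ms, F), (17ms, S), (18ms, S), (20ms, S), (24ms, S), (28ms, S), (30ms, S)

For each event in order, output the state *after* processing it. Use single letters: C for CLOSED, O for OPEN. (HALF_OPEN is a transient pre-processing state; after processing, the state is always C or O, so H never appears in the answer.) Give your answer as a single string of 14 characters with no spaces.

State after each event:
  event#1 t=0ms outcome=S: state=CLOSED
  event#2 t=2ms outcome=F: state=CLOSED
  event#3 t=5ms outcome=F: state=CLOSED
  event#4 t=6ms outcome=F: state=OPEN
  event#5 t=8ms outcome=F: state=OPEN
  event#6 t=9ms outcome=S: state=OPEN
  event#7 t=11ms outcome=S: state=OPEN
  event#8 t=13ms outcome=F: state=OPEN
  event#9 t=17ms outcome=S: state=CLOSED
  event#10 t=18ms outcome=S: state=CLOSED
  event#11 t=20ms outcome=S: state=CLOSED
  event#12 t=24ms outcome=S: state=CLOSED
  event#13 t=28ms outcome=S: state=CLOSED
  event#14 t=30ms outcome=S: state=CLOSED

Answer: CCCOOOOOCCCCCC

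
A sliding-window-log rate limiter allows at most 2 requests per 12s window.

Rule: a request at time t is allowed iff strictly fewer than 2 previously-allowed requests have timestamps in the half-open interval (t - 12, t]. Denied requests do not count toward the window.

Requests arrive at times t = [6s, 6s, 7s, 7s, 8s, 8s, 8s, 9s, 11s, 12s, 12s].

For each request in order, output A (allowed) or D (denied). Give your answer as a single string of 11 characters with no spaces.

Answer: AADDDDDDDDD

Derivation:
Tracking allowed requests in the window:
  req#1 t=6s: ALLOW
  req#2 t=6s: ALLOW
  req#3 t=7s: DENY
  req#4 t=7s: DENY
  req#5 t=8s: DENY
  req#6 t=8s: DENY
  req#7 t=8s: DENY
  req#8 t=9s: DENY
  req#9 t=11s: DENY
  req#10 t=12s: DENY
  req#11 t=12s: DENY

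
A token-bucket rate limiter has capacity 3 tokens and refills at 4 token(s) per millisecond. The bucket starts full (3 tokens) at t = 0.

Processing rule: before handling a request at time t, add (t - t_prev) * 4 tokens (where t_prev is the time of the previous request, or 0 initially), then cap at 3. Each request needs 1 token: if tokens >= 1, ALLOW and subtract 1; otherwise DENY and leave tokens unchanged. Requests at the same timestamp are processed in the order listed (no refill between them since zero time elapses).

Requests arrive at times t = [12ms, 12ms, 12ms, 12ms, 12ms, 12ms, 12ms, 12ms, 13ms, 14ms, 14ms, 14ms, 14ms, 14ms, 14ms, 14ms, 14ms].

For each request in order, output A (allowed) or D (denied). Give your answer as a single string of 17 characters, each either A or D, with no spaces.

Simulating step by step:
  req#1 t=12ms: ALLOW
  req#2 t=12ms: ALLOW
  req#3 t=12ms: ALLOW
  req#4 t=12ms: DENY
  req#5 t=12ms: DENY
  req#6 t=12ms: DENY
  req#7 t=12ms: DENY
  req#8 t=12ms: DENY
  req#9 t=13ms: ALLOW
  req#10 t=14ms: ALLOW
  req#11 t=14ms: ALLOW
  req#12 t=14ms: ALLOW
  req#13 t=14ms: DENY
  req#14 t=14ms: DENY
  req#15 t=14ms: DENY
  req#16 t=14ms: DENY
  req#17 t=14ms: DENY

Answer: AAADDDDDAAAADDDDD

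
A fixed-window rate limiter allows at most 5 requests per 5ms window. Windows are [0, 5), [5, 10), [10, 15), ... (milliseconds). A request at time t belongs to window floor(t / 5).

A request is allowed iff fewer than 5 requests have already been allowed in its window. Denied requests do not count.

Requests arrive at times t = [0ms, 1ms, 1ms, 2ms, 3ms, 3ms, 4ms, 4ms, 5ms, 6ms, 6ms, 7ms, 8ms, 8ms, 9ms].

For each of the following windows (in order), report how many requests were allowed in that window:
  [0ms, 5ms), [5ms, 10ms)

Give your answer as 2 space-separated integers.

Processing requests:
  req#1 t=0ms (window 0): ALLOW
  req#2 t=1ms (window 0): ALLOW
  req#3 t=1ms (window 0): ALLOW
  req#4 t=2ms (window 0): ALLOW
  req#5 t=3ms (window 0): ALLOW
  req#6 t=3ms (window 0): DENY
  req#7 t=4ms (window 0): DENY
  req#8 t=4ms (window 0): DENY
  req#9 t=5ms (window 1): ALLOW
  req#10 t=6ms (window 1): ALLOW
  req#11 t=6ms (window 1): ALLOW
  req#12 t=7ms (window 1): ALLOW
  req#13 t=8ms (window 1): ALLOW
  req#14 t=8ms (window 1): DENY
  req#15 t=9ms (window 1): DENY

Allowed counts by window: 5 5

Answer: 5 5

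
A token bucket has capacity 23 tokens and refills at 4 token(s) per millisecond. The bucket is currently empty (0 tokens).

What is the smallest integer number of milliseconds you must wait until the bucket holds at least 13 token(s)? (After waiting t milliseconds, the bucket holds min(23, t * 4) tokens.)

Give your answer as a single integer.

Answer: 4

Derivation:
Need t * 4 >= 13, so t >= 13/4.
Smallest integer t = ceil(13/4) = 4.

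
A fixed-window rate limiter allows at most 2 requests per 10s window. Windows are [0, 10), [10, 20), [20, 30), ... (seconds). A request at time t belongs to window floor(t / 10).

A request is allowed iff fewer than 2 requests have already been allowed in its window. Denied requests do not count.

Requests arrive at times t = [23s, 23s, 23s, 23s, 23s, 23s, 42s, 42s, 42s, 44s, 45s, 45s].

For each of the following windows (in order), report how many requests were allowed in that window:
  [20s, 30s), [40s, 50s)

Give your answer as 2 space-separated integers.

Processing requests:
  req#1 t=23s (window 2): ALLOW
  req#2 t=23s (window 2): ALLOW
  req#3 t=23s (window 2): DENY
  req#4 t=23s (window 2): DENY
  req#5 t=23s (window 2): DENY
  req#6 t=23s (window 2): DENY
  req#7 t=42s (window 4): ALLOW
  req#8 t=42s (window 4): ALLOW
  req#9 t=42s (window 4): DENY
  req#10 t=44s (window 4): DENY
  req#11 t=45s (window 4): DENY
  req#12 t=45s (window 4): DENY

Allowed counts by window: 2 2

Answer: 2 2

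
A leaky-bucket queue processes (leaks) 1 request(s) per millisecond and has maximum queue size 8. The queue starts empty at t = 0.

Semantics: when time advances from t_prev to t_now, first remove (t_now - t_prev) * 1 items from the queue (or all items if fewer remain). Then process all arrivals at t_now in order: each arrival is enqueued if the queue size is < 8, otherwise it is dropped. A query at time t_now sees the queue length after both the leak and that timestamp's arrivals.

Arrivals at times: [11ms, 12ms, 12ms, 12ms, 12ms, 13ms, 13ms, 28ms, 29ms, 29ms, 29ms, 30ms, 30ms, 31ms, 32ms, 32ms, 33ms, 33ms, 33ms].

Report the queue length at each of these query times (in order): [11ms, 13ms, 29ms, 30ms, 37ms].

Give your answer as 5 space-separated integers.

Answer: 1 5 3 4 3

Derivation:
Queue lengths at query times:
  query t=11ms: backlog = 1
  query t=13ms: backlog = 5
  query t=29ms: backlog = 3
  query t=30ms: backlog = 4
  query t=37ms: backlog = 3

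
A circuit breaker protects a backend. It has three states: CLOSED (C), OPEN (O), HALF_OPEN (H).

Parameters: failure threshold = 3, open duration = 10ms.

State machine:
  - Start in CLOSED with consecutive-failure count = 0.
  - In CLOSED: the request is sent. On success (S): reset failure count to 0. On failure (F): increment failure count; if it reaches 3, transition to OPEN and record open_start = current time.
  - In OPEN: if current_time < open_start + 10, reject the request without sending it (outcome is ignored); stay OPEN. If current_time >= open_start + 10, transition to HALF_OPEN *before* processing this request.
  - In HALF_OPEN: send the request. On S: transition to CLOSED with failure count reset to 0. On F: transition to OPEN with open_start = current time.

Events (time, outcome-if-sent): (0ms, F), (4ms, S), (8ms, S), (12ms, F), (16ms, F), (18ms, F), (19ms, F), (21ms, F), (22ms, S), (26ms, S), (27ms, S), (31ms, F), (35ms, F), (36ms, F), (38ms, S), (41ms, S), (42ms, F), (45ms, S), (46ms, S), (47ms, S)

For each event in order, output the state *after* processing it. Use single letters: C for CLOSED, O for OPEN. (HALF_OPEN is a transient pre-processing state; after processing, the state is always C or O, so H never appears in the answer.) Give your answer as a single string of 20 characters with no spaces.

State after each event:
  event#1 t=0ms outcome=F: state=CLOSED
  event#2 t=4ms outcome=S: state=CLOSED
  event#3 t=8ms outcome=S: state=CLOSED
  event#4 t=12ms outcome=F: state=CLOSED
  event#5 t=16ms outcome=F: state=CLOSED
  event#6 t=18ms outcome=F: state=OPEN
  event#7 t=19ms outcome=F: state=OPEN
  event#8 t=21ms outcome=F: state=OPEN
  event#9 t=22ms outcome=S: state=OPEN
  event#10 t=26ms outcome=S: state=OPEN
  event#11 t=27ms outcome=S: state=OPEN
  event#12 t=31ms outcome=F: state=OPEN
  event#13 t=35ms outcome=F: state=OPEN
  event#14 t=36ms outcome=F: state=OPEN
  event#15 t=38ms outcome=S: state=OPEN
  event#16 t=41ms outcome=S: state=CLOSED
  event#17 t=42ms outcome=F: state=CLOSED
  event#18 t=45ms outcome=S: state=CLOSED
  event#19 t=46ms outcome=S: state=CLOSED
  event#20 t=47ms outcome=S: state=CLOSED

Answer: CCCCCOOOOOOOOOOCCCCC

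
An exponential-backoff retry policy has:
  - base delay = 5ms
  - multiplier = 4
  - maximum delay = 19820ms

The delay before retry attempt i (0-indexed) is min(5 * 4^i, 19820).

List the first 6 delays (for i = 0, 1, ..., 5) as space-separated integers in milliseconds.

Computing each delay:
  i=0: min(5*4^0, 19820) = 5
  i=1: min(5*4^1, 19820) = 20
  i=2: min(5*4^2, 19820) = 80
  i=3: min(5*4^3, 19820) = 320
  i=4: min(5*4^4, 19820) = 1280
  i=5: min(5*4^5, 19820) = 5120

Answer: 5 20 80 320 1280 5120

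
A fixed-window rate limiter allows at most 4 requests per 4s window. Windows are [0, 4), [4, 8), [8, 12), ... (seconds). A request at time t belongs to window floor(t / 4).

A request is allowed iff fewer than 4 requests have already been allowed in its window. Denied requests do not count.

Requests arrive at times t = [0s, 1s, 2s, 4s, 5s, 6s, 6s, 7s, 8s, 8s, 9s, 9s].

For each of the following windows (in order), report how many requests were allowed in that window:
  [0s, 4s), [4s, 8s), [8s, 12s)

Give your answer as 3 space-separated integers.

Answer: 3 4 4

Derivation:
Processing requests:
  req#1 t=0s (window 0): ALLOW
  req#2 t=1s (window 0): ALLOW
  req#3 t=2s (window 0): ALLOW
  req#4 t=4s (window 1): ALLOW
  req#5 t=5s (window 1): ALLOW
  req#6 t=6s (window 1): ALLOW
  req#7 t=6s (window 1): ALLOW
  req#8 t=7s (window 1): DENY
  req#9 t=8s (window 2): ALLOW
  req#10 t=8s (window 2): ALLOW
  req#11 t=9s (window 2): ALLOW
  req#12 t=9s (window 2): ALLOW

Allowed counts by window: 3 4 4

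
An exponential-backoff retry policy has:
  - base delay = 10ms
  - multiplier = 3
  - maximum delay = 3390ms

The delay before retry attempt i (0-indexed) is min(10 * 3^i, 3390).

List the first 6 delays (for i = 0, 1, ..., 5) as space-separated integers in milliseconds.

Computing each delay:
  i=0: min(10*3^0, 3390) = 10
  i=1: min(10*3^1, 3390) = 30
  i=2: min(10*3^2, 3390) = 90
  i=3: min(10*3^3, 3390) = 270
  i=4: min(10*3^4, 3390) = 810
  i=5: min(10*3^5, 3390) = 2430

Answer: 10 30 90 270 810 2430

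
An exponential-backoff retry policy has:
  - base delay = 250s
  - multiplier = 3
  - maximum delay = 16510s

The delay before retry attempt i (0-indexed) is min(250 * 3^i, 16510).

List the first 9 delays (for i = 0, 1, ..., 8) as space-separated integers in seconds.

Computing each delay:
  i=0: min(250*3^0, 16510) = 250
  i=1: min(250*3^1, 16510) = 750
  i=2: min(250*3^2, 16510) = 2250
  i=3: min(250*3^3, 16510) = 6750
  i=4: min(250*3^4, 16510) = 16510
  i=5: min(250*3^5, 16510) = 16510
  i=6: min(250*3^6, 16510) = 16510
  i=7: min(250*3^7, 16510) = 16510
  i=8: min(250*3^8, 16510) = 16510

Answer: 250 750 2250 6750 16510 16510 16510 16510 16510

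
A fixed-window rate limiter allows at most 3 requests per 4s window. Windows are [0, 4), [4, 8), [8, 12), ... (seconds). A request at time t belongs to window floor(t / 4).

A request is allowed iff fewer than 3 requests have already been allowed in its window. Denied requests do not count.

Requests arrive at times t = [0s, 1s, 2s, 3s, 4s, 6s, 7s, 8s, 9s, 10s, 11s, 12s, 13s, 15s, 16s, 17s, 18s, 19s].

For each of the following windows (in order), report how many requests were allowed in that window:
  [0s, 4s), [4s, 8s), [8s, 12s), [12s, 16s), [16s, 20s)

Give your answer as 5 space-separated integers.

Answer: 3 3 3 3 3

Derivation:
Processing requests:
  req#1 t=0s (window 0): ALLOW
  req#2 t=1s (window 0): ALLOW
  req#3 t=2s (window 0): ALLOW
  req#4 t=3s (window 0): DENY
  req#5 t=4s (window 1): ALLOW
  req#6 t=6s (window 1): ALLOW
  req#7 t=7s (window 1): ALLOW
  req#8 t=8s (window 2): ALLOW
  req#9 t=9s (window 2): ALLOW
  req#10 t=10s (window 2): ALLOW
  req#11 t=11s (window 2): DENY
  req#12 t=12s (window 3): ALLOW
  req#13 t=13s (window 3): ALLOW
  req#14 t=15s (window 3): ALLOW
  req#15 t=16s (window 4): ALLOW
  req#16 t=17s (window 4): ALLOW
  req#17 t=18s (window 4): ALLOW
  req#18 t=19s (window 4): DENY

Allowed counts by window: 3 3 3 3 3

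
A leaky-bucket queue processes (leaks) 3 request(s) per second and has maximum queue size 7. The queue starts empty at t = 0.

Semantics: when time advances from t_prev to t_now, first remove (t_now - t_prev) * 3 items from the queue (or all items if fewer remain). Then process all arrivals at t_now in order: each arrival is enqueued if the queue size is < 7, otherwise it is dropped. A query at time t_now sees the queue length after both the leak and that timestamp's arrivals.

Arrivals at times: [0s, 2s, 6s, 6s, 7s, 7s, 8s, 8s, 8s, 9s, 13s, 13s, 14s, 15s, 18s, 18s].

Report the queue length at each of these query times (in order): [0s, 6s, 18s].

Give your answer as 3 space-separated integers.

Queue lengths at query times:
  query t=0s: backlog = 1
  query t=6s: backlog = 2
  query t=18s: backlog = 2

Answer: 1 2 2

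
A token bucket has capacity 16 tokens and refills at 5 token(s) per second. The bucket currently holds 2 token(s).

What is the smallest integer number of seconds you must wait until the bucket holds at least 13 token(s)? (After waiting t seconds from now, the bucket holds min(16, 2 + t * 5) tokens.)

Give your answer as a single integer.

Answer: 3

Derivation:
Need 2 + t * 5 >= 13, so t >= 11/5.
Smallest integer t = ceil(11/5) = 3.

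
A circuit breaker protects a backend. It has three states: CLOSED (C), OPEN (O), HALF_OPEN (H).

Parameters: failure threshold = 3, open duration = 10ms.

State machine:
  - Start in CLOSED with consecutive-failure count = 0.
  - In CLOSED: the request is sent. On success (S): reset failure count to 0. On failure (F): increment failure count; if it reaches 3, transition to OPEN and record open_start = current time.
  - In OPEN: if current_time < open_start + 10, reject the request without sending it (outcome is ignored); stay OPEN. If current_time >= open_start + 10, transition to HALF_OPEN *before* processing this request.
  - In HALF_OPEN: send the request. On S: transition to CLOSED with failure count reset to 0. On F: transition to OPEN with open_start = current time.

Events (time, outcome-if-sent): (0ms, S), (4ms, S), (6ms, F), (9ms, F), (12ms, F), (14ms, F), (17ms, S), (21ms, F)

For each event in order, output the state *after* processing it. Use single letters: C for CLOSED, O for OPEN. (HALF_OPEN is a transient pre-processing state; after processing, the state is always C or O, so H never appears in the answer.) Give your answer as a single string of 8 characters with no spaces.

Answer: CCCCOOOO

Derivation:
State after each event:
  event#1 t=0ms outcome=S: state=CLOSED
  event#2 t=4ms outcome=S: state=CLOSED
  event#3 t=6ms outcome=F: state=CLOSED
  event#4 t=9ms outcome=F: state=CLOSED
  event#5 t=12ms outcome=F: state=OPEN
  event#6 t=14ms outcome=F: state=OPEN
  event#7 t=17ms outcome=S: state=OPEN
  event#8 t=21ms outcome=F: state=OPEN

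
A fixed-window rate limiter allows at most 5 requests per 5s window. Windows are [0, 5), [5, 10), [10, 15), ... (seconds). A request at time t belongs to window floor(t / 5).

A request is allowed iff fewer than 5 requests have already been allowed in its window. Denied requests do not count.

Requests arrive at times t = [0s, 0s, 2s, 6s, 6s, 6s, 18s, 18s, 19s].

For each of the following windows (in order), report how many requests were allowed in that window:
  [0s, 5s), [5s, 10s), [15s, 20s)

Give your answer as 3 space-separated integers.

Answer: 3 3 3

Derivation:
Processing requests:
  req#1 t=0s (window 0): ALLOW
  req#2 t=0s (window 0): ALLOW
  req#3 t=2s (window 0): ALLOW
  req#4 t=6s (window 1): ALLOW
  req#5 t=6s (window 1): ALLOW
  req#6 t=6s (window 1): ALLOW
  req#7 t=18s (window 3): ALLOW
  req#8 t=18s (window 3): ALLOW
  req#9 t=19s (window 3): ALLOW

Allowed counts by window: 3 3 3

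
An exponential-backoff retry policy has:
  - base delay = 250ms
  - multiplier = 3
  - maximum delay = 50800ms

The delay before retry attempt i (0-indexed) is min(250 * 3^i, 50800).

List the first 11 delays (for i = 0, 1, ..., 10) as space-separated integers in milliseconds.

Computing each delay:
  i=0: min(250*3^0, 50800) = 250
  i=1: min(250*3^1, 50800) = 750
  i=2: min(250*3^2, 50800) = 2250
  i=3: min(250*3^3, 50800) = 6750
  i=4: min(250*3^4, 50800) = 20250
  i=5: min(250*3^5, 50800) = 50800
  i=6: min(250*3^6, 50800) = 50800
  i=7: min(250*3^7, 50800) = 50800
  i=8: min(250*3^8, 50800) = 50800
  i=9: min(250*3^9, 50800) = 50800
  i=10: min(250*3^10, 50800) = 50800

Answer: 250 750 2250 6750 20250 50800 50800 50800 50800 50800 50800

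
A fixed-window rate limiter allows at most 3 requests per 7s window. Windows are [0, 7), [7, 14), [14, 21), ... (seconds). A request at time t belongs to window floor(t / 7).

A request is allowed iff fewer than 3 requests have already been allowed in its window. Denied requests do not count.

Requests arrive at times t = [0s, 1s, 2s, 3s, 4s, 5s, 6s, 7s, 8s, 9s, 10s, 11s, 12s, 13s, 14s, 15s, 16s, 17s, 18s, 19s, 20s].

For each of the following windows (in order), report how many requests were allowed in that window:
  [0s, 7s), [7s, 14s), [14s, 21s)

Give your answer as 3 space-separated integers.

Processing requests:
  req#1 t=0s (window 0): ALLOW
  req#2 t=1s (window 0): ALLOW
  req#3 t=2s (window 0): ALLOW
  req#4 t=3s (window 0): DENY
  req#5 t=4s (window 0): DENY
  req#6 t=5s (window 0): DENY
  req#7 t=6s (window 0): DENY
  req#8 t=7s (window 1): ALLOW
  req#9 t=8s (window 1): ALLOW
  req#10 t=9s (window 1): ALLOW
  req#11 t=10s (window 1): DENY
  req#12 t=11s (window 1): DENY
  req#13 t=12s (window 1): DENY
  req#14 t=13s (window 1): DENY
  req#15 t=14s (window 2): ALLOW
  req#16 t=15s (window 2): ALLOW
  req#17 t=16s (window 2): ALLOW
  req#18 t=17s (window 2): DENY
  req#19 t=18s (window 2): DENY
  req#20 t=19s (window 2): DENY
  req#21 t=20s (window 2): DENY

Allowed counts by window: 3 3 3

Answer: 3 3 3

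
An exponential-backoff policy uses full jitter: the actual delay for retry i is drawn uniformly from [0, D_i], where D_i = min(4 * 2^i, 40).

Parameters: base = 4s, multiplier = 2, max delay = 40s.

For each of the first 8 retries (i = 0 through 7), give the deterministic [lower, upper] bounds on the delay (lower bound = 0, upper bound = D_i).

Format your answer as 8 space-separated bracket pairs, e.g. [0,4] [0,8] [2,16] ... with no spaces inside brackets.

Computing bounds per retry:
  i=0: D_i=min(4*2^0,40)=4, bounds=[0,4]
  i=1: D_i=min(4*2^1,40)=8, bounds=[0,8]
  i=2: D_i=min(4*2^2,40)=16, bounds=[0,16]
  i=3: D_i=min(4*2^3,40)=32, bounds=[0,32]
  i=4: D_i=min(4*2^4,40)=40, bounds=[0,40]
  i=5: D_i=min(4*2^5,40)=40, bounds=[0,40]
  i=6: D_i=min(4*2^6,40)=40, bounds=[0,40]
  i=7: D_i=min(4*2^7,40)=40, bounds=[0,40]

Answer: [0,4] [0,8] [0,16] [0,32] [0,40] [0,40] [0,40] [0,40]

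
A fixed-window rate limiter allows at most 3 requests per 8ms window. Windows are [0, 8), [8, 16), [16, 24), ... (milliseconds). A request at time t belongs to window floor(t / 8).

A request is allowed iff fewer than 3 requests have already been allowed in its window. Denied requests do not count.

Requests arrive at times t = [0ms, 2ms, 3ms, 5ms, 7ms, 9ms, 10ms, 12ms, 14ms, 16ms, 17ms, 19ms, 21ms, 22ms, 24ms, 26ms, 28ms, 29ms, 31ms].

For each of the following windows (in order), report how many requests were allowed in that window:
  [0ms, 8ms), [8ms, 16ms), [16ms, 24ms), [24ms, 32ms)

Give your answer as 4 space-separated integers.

Answer: 3 3 3 3

Derivation:
Processing requests:
  req#1 t=0ms (window 0): ALLOW
  req#2 t=2ms (window 0): ALLOW
  req#3 t=3ms (window 0): ALLOW
  req#4 t=5ms (window 0): DENY
  req#5 t=7ms (window 0): DENY
  req#6 t=9ms (window 1): ALLOW
  req#7 t=10ms (window 1): ALLOW
  req#8 t=12ms (window 1): ALLOW
  req#9 t=14ms (window 1): DENY
  req#10 t=16ms (window 2): ALLOW
  req#11 t=17ms (window 2): ALLOW
  req#12 t=19ms (window 2): ALLOW
  req#13 t=21ms (window 2): DENY
  req#14 t=22ms (window 2): DENY
  req#15 t=24ms (window 3): ALLOW
  req#16 t=26ms (window 3): ALLOW
  req#17 t=28ms (window 3): ALLOW
  req#18 t=29ms (window 3): DENY
  req#19 t=31ms (window 3): DENY

Allowed counts by window: 3 3 3 3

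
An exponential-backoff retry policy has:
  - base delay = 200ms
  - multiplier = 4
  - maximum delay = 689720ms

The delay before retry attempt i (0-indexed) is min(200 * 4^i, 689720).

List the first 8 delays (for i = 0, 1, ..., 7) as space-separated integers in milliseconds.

Computing each delay:
  i=0: min(200*4^0, 689720) = 200
  i=1: min(200*4^1, 689720) = 800
  i=2: min(200*4^2, 689720) = 3200
  i=3: min(200*4^3, 689720) = 12800
  i=4: min(200*4^4, 689720) = 51200
  i=5: min(200*4^5, 689720) = 204800
  i=6: min(200*4^6, 689720) = 689720
  i=7: min(200*4^7, 689720) = 689720

Answer: 200 800 3200 12800 51200 204800 689720 689720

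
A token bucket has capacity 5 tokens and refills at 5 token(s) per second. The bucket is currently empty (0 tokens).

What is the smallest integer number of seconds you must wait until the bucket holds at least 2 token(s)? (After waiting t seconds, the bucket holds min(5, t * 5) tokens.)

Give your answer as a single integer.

Answer: 1

Derivation:
Need t * 5 >= 2, so t >= 2/5.
Smallest integer t = ceil(2/5) = 1.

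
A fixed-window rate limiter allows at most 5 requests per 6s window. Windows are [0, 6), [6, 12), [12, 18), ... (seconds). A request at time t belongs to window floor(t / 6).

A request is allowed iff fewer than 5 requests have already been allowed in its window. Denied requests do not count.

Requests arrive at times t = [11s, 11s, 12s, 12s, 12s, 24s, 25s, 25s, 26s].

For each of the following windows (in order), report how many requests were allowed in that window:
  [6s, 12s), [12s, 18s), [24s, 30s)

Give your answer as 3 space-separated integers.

Processing requests:
  req#1 t=11s (window 1): ALLOW
  req#2 t=11s (window 1): ALLOW
  req#3 t=12s (window 2): ALLOW
  req#4 t=12s (window 2): ALLOW
  req#5 t=12s (window 2): ALLOW
  req#6 t=24s (window 4): ALLOW
  req#7 t=25s (window 4): ALLOW
  req#8 t=25s (window 4): ALLOW
  req#9 t=26s (window 4): ALLOW

Allowed counts by window: 2 3 4

Answer: 2 3 4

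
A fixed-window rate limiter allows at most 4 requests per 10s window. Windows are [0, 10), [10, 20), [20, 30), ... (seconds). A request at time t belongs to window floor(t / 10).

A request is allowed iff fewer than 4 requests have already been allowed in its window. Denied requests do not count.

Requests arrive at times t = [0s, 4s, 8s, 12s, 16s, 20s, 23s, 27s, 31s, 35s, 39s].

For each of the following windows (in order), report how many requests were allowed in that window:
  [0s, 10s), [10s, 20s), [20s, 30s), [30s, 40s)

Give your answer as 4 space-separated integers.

Processing requests:
  req#1 t=0s (window 0): ALLOW
  req#2 t=4s (window 0): ALLOW
  req#3 t=8s (window 0): ALLOW
  req#4 t=12s (window 1): ALLOW
  req#5 t=16s (window 1): ALLOW
  req#6 t=20s (window 2): ALLOW
  req#7 t=23s (window 2): ALLOW
  req#8 t=27s (window 2): ALLOW
  req#9 t=31s (window 3): ALLOW
  req#10 t=35s (window 3): ALLOW
  req#11 t=39s (window 3): ALLOW

Allowed counts by window: 3 2 3 3

Answer: 3 2 3 3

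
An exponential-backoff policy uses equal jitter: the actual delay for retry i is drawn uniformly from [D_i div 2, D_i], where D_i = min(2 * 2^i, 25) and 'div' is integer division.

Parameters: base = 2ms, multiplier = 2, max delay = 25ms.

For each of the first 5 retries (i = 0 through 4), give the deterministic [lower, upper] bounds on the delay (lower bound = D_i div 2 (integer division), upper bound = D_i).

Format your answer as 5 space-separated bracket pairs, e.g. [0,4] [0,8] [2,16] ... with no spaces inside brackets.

Computing bounds per retry:
  i=0: D_i=min(2*2^0,25)=2, bounds=[1,2]
  i=1: D_i=min(2*2^1,25)=4, bounds=[2,4]
  i=2: D_i=min(2*2^2,25)=8, bounds=[4,8]
  i=3: D_i=min(2*2^3,25)=16, bounds=[8,16]
  i=4: D_i=min(2*2^4,25)=25, bounds=[12,25]

Answer: [1,2] [2,4] [4,8] [8,16] [12,25]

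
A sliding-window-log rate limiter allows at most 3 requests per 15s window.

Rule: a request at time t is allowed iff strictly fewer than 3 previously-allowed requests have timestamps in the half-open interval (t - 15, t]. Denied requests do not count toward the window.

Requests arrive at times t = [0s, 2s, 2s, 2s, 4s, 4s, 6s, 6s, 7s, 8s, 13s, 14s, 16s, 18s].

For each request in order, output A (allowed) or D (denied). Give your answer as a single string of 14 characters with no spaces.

Tracking allowed requests in the window:
  req#1 t=0s: ALLOW
  req#2 t=2s: ALLOW
  req#3 t=2s: ALLOW
  req#4 t=2s: DENY
  req#5 t=4s: DENY
  req#6 t=4s: DENY
  req#7 t=6s: DENY
  req#8 t=6s: DENY
  req#9 t=7s: DENY
  req#10 t=8s: DENY
  req#11 t=13s: DENY
  req#12 t=14s: DENY
  req#13 t=16s: ALLOW
  req#14 t=18s: ALLOW

Answer: AAADDDDDDDDDAA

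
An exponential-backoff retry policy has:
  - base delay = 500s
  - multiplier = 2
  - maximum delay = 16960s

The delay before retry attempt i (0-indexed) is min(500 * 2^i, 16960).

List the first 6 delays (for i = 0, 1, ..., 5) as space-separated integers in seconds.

Answer: 500 1000 2000 4000 8000 16000

Derivation:
Computing each delay:
  i=0: min(500*2^0, 16960) = 500
  i=1: min(500*2^1, 16960) = 1000
  i=2: min(500*2^2, 16960) = 2000
  i=3: min(500*2^3, 16960) = 4000
  i=4: min(500*2^4, 16960) = 8000
  i=5: min(500*2^5, 16960) = 16000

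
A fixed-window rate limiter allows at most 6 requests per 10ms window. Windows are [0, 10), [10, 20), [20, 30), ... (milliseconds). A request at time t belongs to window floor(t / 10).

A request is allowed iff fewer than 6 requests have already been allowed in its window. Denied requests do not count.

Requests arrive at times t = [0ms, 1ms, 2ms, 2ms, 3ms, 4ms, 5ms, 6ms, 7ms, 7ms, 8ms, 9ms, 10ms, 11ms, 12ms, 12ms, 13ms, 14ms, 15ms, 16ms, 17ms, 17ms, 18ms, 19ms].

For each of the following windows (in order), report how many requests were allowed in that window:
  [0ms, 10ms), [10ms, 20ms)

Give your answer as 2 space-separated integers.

Answer: 6 6

Derivation:
Processing requests:
  req#1 t=0ms (window 0): ALLOW
  req#2 t=1ms (window 0): ALLOW
  req#3 t=2ms (window 0): ALLOW
  req#4 t=2ms (window 0): ALLOW
  req#5 t=3ms (window 0): ALLOW
  req#6 t=4ms (window 0): ALLOW
  req#7 t=5ms (window 0): DENY
  req#8 t=6ms (window 0): DENY
  req#9 t=7ms (window 0): DENY
  req#10 t=7ms (window 0): DENY
  req#11 t=8ms (window 0): DENY
  req#12 t=9ms (window 0): DENY
  req#13 t=10ms (window 1): ALLOW
  req#14 t=11ms (window 1): ALLOW
  req#15 t=12ms (window 1): ALLOW
  req#16 t=12ms (window 1): ALLOW
  req#17 t=13ms (window 1): ALLOW
  req#18 t=14ms (window 1): ALLOW
  req#19 t=15ms (window 1): DENY
  req#20 t=16ms (window 1): DENY
  req#21 t=17ms (window 1): DENY
  req#22 t=17ms (window 1): DENY
  req#23 t=18ms (window 1): DENY
  req#24 t=19ms (window 1): DENY

Allowed counts by window: 6 6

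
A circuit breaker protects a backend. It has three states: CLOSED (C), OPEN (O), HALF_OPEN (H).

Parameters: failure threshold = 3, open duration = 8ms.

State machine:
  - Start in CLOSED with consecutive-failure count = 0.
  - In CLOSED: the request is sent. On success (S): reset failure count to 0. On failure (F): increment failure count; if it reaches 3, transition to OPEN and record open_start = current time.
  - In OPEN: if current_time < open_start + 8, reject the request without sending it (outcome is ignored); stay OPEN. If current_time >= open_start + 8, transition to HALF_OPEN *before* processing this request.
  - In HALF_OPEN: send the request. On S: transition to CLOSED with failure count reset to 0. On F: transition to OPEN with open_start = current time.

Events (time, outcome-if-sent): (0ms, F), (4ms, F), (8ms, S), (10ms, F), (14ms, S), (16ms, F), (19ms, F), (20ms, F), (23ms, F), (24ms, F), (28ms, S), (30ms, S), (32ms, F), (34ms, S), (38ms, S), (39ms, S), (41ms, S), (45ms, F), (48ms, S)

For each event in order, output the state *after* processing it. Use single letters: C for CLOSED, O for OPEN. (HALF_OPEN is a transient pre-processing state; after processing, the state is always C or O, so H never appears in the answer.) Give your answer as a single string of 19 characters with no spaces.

State after each event:
  event#1 t=0ms outcome=F: state=CLOSED
  event#2 t=4ms outcome=F: state=CLOSED
  event#3 t=8ms outcome=S: state=CLOSED
  event#4 t=10ms outcome=F: state=CLOSED
  event#5 t=14ms outcome=S: state=CLOSED
  event#6 t=16ms outcome=F: state=CLOSED
  event#7 t=19ms outcome=F: state=CLOSED
  event#8 t=20ms outcome=F: state=OPEN
  event#9 t=23ms outcome=F: state=OPEN
  event#10 t=24ms outcome=F: state=OPEN
  event#11 t=28ms outcome=S: state=CLOSED
  event#12 t=30ms outcome=S: state=CLOSED
  event#13 t=32ms outcome=F: state=CLOSED
  event#14 t=34ms outcome=S: state=CLOSED
  event#15 t=38ms outcome=S: state=CLOSED
  event#16 t=39ms outcome=S: state=CLOSED
  event#17 t=41ms outcome=S: state=CLOSED
  event#18 t=45ms outcome=F: state=CLOSED
  event#19 t=48ms outcome=S: state=CLOSED

Answer: CCCCCCCOOOCCCCCCCCC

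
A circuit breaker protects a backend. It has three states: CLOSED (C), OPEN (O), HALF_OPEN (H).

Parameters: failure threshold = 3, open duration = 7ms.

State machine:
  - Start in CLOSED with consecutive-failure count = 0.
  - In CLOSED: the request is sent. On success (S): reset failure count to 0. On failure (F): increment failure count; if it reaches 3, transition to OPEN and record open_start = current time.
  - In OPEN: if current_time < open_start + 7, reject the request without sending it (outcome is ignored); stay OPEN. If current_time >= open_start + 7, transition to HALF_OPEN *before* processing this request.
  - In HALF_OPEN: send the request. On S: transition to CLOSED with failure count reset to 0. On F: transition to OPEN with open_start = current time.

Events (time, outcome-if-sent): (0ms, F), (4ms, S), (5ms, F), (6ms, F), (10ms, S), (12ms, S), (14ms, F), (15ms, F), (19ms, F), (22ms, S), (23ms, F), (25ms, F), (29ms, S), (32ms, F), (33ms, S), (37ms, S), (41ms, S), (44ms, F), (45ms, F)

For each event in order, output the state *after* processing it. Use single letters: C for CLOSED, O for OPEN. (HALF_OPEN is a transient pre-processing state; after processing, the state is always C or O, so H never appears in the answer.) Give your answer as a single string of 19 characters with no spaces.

Answer: CCCCCCCCOOOOCCCCCCC

Derivation:
State after each event:
  event#1 t=0ms outcome=F: state=CLOSED
  event#2 t=4ms outcome=S: state=CLOSED
  event#3 t=5ms outcome=F: state=CLOSED
  event#4 t=6ms outcome=F: state=CLOSED
  event#5 t=10ms outcome=S: state=CLOSED
  event#6 t=12ms outcome=S: state=CLOSED
  event#7 t=14ms outcome=F: state=CLOSED
  event#8 t=15ms outcome=F: state=CLOSED
  event#9 t=19ms outcome=F: state=OPEN
  event#10 t=22ms outcome=S: state=OPEN
  event#11 t=23ms outcome=F: state=OPEN
  event#12 t=25ms outcome=F: state=OPEN
  event#13 t=29ms outcome=S: state=CLOSED
  event#14 t=32ms outcome=F: state=CLOSED
  event#15 t=33ms outcome=S: state=CLOSED
  event#16 t=37ms outcome=S: state=CLOSED
  event#17 t=41ms outcome=S: state=CLOSED
  event#18 t=44ms outcome=F: state=CLOSED
  event#19 t=45ms outcome=F: state=CLOSED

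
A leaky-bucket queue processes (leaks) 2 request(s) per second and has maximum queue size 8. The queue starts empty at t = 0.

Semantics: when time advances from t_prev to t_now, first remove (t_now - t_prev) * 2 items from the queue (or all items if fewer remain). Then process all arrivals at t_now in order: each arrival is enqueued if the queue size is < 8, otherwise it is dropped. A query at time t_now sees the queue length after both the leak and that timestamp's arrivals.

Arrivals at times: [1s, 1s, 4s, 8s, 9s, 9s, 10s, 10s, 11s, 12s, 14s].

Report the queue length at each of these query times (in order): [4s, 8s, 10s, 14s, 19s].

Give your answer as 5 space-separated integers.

Answer: 1 1 2 1 0

Derivation:
Queue lengths at query times:
  query t=4s: backlog = 1
  query t=8s: backlog = 1
  query t=10s: backlog = 2
  query t=14s: backlog = 1
  query t=19s: backlog = 0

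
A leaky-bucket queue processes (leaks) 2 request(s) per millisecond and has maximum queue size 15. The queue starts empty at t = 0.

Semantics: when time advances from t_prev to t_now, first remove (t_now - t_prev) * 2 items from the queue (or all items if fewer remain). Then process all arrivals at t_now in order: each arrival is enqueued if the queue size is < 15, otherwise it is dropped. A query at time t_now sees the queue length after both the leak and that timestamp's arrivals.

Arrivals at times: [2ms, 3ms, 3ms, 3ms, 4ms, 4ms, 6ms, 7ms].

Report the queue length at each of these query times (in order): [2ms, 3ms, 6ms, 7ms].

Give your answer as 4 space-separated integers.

Queue lengths at query times:
  query t=2ms: backlog = 1
  query t=3ms: backlog = 3
  query t=6ms: backlog = 1
  query t=7ms: backlog = 1

Answer: 1 3 1 1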